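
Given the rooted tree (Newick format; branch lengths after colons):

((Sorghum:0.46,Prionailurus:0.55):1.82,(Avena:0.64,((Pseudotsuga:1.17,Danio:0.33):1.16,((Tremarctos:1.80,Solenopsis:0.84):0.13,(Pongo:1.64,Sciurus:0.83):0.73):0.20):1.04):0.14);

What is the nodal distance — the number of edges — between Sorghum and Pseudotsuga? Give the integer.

6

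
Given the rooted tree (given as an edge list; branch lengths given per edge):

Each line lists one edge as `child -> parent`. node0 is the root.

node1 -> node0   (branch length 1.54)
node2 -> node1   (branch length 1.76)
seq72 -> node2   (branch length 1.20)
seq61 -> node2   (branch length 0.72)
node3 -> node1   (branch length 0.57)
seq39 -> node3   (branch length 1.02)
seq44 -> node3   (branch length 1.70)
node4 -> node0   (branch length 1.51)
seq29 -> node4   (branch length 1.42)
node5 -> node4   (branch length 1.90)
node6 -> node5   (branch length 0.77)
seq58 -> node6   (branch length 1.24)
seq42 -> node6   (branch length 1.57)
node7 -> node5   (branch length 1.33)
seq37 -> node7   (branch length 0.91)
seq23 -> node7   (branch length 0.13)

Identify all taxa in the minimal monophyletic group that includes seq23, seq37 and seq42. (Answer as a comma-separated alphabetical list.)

seq23, seq37, seq42, seq58

Tracing seq23: it sits inside (seq37,seq23).
Tracing seq37: it sits inside (seq37,seq23).
Tracing seq42: it sits inside (seq58,seq42).
The smallest clade enclosing all 3 is ((seq58,seq42),(seq37,seq23)); the answer is its 4 terminal taxa in alphabetical order.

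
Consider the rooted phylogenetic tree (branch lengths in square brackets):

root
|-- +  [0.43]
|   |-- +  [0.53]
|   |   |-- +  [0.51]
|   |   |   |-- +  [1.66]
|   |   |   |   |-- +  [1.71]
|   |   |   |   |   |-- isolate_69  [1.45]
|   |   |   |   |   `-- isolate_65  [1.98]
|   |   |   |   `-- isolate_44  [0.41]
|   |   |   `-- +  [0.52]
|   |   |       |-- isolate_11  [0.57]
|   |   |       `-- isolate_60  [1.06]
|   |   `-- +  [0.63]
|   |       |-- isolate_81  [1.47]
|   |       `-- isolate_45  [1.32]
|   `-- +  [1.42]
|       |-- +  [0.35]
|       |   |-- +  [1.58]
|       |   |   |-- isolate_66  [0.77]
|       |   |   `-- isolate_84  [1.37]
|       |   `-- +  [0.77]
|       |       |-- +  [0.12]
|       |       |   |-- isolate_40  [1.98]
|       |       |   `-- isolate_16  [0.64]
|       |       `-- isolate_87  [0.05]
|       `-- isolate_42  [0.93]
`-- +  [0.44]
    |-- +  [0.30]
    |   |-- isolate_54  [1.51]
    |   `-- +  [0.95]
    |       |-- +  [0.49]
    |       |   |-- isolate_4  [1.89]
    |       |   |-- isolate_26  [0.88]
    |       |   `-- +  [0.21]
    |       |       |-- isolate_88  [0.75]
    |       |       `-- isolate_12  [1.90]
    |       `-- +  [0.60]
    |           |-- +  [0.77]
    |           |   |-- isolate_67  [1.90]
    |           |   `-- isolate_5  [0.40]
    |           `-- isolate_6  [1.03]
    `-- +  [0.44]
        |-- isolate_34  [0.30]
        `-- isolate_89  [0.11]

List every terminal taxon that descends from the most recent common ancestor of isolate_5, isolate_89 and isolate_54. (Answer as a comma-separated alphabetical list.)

isolate_12, isolate_26, isolate_34, isolate_4, isolate_5, isolate_54, isolate_6, isolate_67, isolate_88, isolate_89

Tracing isolate_5: it sits inside (isolate_67,isolate_5).
Tracing isolate_89: it sits inside (isolate_34,isolate_89).
Tracing isolate_54: it sits inside (isolate_54,((isolate_4,isolate_26,(isolate_88,isolate_12)),((isolate_67,isolate_5),isolate_6))).
The smallest clade enclosing all 3 is ((isolate_54,((isolate_4,isolate_26,(isolate_88,isolate_12)),((isolate_67,isolate_5),isolate_6))),(isolate_34,isolate_89)); the answer is its 10 terminal taxa in alphabetical order.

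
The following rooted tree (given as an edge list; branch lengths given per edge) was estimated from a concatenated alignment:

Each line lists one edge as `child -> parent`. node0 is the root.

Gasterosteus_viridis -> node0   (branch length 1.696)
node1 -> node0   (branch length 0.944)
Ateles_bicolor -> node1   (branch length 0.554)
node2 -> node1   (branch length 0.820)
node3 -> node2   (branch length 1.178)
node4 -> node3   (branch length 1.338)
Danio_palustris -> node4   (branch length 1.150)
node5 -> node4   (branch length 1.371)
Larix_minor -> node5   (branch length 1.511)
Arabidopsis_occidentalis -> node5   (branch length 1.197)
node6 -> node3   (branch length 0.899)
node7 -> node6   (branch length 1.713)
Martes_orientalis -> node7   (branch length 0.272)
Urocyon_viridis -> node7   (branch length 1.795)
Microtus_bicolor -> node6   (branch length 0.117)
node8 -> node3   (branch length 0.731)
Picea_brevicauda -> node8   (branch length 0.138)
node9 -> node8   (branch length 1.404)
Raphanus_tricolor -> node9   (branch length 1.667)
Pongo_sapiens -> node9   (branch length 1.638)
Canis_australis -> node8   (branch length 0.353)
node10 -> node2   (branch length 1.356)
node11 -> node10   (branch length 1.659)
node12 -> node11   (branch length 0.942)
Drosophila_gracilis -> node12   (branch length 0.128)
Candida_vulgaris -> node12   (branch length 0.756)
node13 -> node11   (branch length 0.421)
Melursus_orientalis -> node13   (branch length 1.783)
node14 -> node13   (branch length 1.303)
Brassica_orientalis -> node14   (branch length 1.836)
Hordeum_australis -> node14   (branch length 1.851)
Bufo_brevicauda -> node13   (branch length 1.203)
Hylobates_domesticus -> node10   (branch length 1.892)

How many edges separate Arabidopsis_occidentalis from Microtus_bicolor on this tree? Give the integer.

The MRCA of Arabidopsis_occidentalis and Microtus_bicolor is the node subtending ((Danio_palustris,(Larix_minor,Arabidopsis_occidentalis)),((Martes_orientalis,Urocyon_viridis),Microtus_bicolor),(Picea_brevicauda,(Raphanus_tricolor,Pongo_sapiens),Canis_australis)).
From Arabidopsis_occidentalis up to that node: 3 branches. From Microtus_bicolor up to the same node: 2 branches. Total: 3 + 2 = 5.

5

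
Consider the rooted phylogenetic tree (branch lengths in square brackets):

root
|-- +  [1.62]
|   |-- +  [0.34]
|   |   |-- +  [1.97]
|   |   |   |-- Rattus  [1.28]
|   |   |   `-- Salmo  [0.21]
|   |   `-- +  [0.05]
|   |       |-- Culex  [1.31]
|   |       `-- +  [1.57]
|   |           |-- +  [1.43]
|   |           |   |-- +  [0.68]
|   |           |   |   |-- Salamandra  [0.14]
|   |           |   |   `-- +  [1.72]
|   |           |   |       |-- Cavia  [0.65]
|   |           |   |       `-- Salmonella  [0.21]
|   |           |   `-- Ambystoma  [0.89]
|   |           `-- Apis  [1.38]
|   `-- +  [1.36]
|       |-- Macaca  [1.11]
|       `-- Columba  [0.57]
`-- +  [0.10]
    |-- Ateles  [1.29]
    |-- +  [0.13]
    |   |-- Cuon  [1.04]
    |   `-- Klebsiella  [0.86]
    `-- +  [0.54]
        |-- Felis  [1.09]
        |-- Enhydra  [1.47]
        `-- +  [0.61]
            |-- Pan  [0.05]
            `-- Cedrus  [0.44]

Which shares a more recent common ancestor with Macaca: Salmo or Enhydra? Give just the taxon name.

Salmo

The MRCA of Macaca and Salmo subtends (((Rattus,Salmo),(Culex,(((Salamandra,(Cavia,Salmonella)),Ambystoma),Apis))),(Macaca,Columba)) (10 taxa).
The MRCA of Macaca and Enhydra is the root, subtending the entire tree (17 taxa).
The first is nested inside the second, so Macaca shares a more recent common ancestor with Salmo.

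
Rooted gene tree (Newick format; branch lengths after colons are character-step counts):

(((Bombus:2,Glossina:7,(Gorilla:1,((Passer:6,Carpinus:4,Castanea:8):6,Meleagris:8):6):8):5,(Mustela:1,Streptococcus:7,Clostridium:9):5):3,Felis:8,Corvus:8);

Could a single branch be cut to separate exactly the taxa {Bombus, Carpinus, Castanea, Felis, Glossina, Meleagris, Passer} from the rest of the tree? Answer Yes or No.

No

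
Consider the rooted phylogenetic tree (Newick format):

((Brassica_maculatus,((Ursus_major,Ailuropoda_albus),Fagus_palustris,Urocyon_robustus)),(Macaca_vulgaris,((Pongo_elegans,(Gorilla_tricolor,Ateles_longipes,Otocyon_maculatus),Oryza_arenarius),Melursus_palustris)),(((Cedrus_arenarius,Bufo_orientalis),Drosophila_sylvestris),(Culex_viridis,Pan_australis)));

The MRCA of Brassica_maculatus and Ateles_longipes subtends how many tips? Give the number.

17

The MRCA of Brassica_maculatus and Ateles_longipes is the root, so the clade is the entire tree.
That clade contains 17 terminal taxa: Ailuropoda_albus, Ateles_longipes, Brassica_maculatus, Bufo_orientalis, Cedrus_arenarius, Culex_viridis, Drosophila_sylvestris, Fagus_palustris, Gorilla_tricolor, Macaca_vulgaris, Melursus_palustris, Oryza_arenarius, Otocyon_maculatus, Pan_australis, Pongo_elegans, Urocyon_robustus, Ursus_major.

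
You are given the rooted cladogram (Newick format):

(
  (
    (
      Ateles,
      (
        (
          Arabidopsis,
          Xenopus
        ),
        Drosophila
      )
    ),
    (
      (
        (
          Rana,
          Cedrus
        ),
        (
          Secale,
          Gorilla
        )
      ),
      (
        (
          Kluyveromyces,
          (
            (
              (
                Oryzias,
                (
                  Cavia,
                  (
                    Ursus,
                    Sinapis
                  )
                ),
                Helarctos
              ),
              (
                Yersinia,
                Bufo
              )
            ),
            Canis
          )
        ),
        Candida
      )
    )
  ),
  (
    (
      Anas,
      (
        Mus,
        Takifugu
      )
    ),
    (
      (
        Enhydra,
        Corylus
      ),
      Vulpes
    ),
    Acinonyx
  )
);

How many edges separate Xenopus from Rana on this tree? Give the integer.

8

The MRCA of Xenopus and Rana is the node subtending ((Ateles,((Arabidopsis,Xenopus),Drosophila)),(((Rana,Cedrus),(Secale,Gorilla)),((Kluyveromyces,(((Oryzias,(Cavia,(Ursus,Sinapis)),Helarctos),(Yersinia,Bufo)),Canis)),Candida))).
From Xenopus up to that node: 4 branches. From Rana up to the same node: 4 branches. Total: 4 + 4 = 8.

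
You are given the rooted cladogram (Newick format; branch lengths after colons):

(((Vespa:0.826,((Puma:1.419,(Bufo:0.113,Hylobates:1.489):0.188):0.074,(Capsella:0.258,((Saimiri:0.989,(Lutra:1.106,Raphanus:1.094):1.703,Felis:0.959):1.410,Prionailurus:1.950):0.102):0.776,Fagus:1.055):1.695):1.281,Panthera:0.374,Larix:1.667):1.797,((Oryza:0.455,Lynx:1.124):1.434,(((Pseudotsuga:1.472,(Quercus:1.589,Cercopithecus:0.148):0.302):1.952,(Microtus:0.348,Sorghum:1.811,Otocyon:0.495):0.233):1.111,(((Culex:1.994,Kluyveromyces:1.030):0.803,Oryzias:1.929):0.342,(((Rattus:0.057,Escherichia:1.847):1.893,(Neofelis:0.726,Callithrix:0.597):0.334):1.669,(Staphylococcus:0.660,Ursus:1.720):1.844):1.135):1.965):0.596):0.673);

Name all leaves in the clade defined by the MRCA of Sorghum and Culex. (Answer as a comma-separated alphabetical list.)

Tracing Sorghum: it sits inside (Microtus,Sorghum,Otocyon).
Tracing Culex: it sits inside (Culex,Kluyveromyces).
The smallest clade enclosing both is (((Pseudotsuga,(Quercus,Cercopithecus)),(Microtus,Sorghum,Otocyon)),(((Culex,Kluyveromyces),Oryzias),(((Rattus,Escherichia),(Neofelis,Callithrix)),(Staphylococcus,Ursus)))); the answer is its 15 terminal taxa in alphabetical order.

Callithrix, Cercopithecus, Culex, Escherichia, Kluyveromyces, Microtus, Neofelis, Oryzias, Otocyon, Pseudotsuga, Quercus, Rattus, Sorghum, Staphylococcus, Ursus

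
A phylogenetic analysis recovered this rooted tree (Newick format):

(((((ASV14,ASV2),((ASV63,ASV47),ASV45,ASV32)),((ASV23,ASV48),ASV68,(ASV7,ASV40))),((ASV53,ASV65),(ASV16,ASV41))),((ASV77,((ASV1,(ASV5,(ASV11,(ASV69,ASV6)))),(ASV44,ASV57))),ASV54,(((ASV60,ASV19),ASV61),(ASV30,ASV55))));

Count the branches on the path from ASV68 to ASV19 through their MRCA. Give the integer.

The MRCA of ASV68 and ASV19 is the root of the tree.
From ASV68 up to that node: 4 branches. From ASV19 up to the same node: 5 branches. Total: 4 + 5 = 9.

9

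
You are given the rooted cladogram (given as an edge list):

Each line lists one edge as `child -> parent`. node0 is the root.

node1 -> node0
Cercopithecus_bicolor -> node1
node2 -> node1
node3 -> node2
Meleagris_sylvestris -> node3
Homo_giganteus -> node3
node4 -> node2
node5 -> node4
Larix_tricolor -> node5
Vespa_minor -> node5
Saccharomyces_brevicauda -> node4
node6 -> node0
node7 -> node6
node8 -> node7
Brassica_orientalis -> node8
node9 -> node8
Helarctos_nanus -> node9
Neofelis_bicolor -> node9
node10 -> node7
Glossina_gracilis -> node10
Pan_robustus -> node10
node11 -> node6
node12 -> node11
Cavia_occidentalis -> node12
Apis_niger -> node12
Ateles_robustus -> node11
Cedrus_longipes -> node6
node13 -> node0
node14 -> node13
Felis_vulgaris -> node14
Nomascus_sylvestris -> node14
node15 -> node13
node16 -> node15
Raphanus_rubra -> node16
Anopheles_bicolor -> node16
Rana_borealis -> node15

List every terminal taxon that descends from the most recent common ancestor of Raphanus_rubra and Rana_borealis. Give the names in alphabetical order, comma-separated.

Anopheles_bicolor, Rana_borealis, Raphanus_rubra

Tracing Raphanus_rubra: it sits inside (Raphanus_rubra,Anopheles_bicolor).
Tracing Rana_borealis: it sits inside ((Raphanus_rubra,Anopheles_bicolor),Rana_borealis).
The smallest clade enclosing both is ((Raphanus_rubra,Anopheles_bicolor),Rana_borealis); the answer is its 3 terminal taxa in alphabetical order.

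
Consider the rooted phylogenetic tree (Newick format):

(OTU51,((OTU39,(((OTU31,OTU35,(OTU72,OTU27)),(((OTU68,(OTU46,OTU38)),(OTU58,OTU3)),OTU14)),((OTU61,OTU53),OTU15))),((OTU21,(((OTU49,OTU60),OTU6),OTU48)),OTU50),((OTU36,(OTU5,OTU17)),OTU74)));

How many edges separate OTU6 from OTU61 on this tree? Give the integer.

10

The MRCA of OTU6 and OTU61 is the node subtending ((OTU39,(((OTU31,OTU35,(OTU72,OTU27)),(((OTU68,(OTU46,OTU38)),(OTU58,OTU3)),OTU14)),((OTU61,OTU53),OTU15))),((OTU21,(((OTU49,OTU60),OTU6),OTU48)),OTU50),((OTU36,(OTU5,OTU17)),OTU74)).
From OTU6 up to that node: 5 branches. From OTU61 up to the same node: 5 branches. Total: 5 + 5 = 10.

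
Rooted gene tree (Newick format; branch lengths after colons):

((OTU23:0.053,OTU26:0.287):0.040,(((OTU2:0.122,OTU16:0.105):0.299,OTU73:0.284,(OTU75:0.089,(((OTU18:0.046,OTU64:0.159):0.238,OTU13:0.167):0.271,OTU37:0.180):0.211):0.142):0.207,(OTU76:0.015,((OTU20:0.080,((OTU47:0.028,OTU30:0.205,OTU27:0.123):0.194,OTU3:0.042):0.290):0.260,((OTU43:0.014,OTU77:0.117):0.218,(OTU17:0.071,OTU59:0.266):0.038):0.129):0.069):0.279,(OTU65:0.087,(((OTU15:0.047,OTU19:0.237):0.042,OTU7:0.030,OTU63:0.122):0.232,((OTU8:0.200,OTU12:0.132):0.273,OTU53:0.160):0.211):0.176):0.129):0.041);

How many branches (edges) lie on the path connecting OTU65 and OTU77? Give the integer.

7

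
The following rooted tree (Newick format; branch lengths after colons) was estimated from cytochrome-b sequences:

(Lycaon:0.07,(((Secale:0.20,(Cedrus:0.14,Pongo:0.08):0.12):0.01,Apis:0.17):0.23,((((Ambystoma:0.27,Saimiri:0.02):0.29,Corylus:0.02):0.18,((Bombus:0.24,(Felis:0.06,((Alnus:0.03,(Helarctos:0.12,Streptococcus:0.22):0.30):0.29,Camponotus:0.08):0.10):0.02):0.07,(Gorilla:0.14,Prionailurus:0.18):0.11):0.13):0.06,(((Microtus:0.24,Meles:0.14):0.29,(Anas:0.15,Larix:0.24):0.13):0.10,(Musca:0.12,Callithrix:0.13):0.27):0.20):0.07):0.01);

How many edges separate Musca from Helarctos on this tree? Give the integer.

11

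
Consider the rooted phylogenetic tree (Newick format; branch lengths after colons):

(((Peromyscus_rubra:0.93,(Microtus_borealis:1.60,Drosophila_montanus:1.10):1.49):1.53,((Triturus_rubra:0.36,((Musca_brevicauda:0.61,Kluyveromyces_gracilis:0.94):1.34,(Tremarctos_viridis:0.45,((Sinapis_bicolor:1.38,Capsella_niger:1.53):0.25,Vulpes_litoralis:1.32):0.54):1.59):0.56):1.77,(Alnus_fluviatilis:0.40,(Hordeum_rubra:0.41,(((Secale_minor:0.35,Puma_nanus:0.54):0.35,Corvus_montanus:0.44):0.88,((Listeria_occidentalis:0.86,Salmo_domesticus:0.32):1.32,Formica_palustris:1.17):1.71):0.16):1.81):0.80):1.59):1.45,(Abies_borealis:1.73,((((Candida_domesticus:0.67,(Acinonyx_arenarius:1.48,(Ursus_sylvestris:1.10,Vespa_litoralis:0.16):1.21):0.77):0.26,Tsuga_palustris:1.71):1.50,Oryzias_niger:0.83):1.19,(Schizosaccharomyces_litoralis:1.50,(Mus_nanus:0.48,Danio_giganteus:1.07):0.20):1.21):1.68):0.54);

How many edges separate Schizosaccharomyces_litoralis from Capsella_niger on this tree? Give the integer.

12

The MRCA of Schizosaccharomyces_litoralis and Capsella_niger is the root of the tree.
From Schizosaccharomyces_litoralis up to that node: 4 branches. From Capsella_niger up to the same node: 8 branches. Total: 4 + 8 = 12.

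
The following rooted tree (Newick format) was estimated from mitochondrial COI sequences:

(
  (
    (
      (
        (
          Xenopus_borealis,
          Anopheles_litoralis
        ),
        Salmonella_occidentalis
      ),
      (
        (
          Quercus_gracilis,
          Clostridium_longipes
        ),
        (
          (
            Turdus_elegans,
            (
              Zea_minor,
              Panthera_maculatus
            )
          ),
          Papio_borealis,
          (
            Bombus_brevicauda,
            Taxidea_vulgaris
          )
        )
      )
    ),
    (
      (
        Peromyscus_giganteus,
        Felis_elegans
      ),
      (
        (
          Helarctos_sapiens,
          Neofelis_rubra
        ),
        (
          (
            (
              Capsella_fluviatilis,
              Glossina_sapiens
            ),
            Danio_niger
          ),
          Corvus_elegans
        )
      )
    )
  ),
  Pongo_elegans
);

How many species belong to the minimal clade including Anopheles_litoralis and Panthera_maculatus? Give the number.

11

The MRCA of Anopheles_litoralis and Panthera_maculatus is the node subtending (((Xenopus_borealis,Anopheles_litoralis),Salmonella_occidentalis),((Quercus_gracilis,Clostridium_longipes),((Turdus_elegans,(Zea_minor,Panthera_maculatus)),Papio_borealis,(Bombus_brevicauda,Taxidea_vulgaris)))).
That clade contains 11 terminal taxa: Anopheles_litoralis, Bombus_brevicauda, Clostridium_longipes, Panthera_maculatus, Papio_borealis, Quercus_gracilis, Salmonella_occidentalis, Taxidea_vulgaris, Turdus_elegans, Xenopus_borealis, Zea_minor.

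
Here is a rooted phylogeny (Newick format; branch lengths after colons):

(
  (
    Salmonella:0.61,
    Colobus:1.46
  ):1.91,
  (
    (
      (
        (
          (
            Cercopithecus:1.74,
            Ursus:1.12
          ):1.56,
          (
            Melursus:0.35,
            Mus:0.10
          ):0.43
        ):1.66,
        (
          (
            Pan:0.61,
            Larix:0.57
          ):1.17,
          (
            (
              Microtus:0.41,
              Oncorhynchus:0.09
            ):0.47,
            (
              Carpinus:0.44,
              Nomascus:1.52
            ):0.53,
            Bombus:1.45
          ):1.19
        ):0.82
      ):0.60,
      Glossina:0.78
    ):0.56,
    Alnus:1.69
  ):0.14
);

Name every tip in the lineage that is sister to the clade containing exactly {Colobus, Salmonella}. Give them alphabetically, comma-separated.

Alnus, Bombus, Carpinus, Cercopithecus, Glossina, Larix, Melursus, Microtus, Mus, Nomascus, Oncorhynchus, Pan, Ursus

The clade containing exactly {Colobus, Salmonella} attaches directly to the root of the tree.
The other lineage descending from that same node — the sister group — is (((((Cercopithecus,Ursus),(Melursus,Mus)),((Pan,Larix),((Microtus,Oncorhynchus),(Carpinus,Nomascus),Bombus))),Glossina),Alnus); its 13 tips in alphabetical order are the answer.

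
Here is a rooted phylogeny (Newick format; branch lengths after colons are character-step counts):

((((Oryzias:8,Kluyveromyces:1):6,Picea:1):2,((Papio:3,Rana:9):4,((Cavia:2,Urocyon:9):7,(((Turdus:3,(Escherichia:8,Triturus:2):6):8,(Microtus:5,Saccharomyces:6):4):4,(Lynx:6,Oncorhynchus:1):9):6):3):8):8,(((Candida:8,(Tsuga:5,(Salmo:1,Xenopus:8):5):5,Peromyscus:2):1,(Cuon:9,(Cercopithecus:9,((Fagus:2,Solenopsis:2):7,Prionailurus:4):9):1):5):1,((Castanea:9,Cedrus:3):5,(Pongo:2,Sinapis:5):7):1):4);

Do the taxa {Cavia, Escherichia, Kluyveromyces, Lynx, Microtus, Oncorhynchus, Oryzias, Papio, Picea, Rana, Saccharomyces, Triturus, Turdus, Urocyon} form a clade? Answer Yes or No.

The most recent common ancestor of these taxa subtends (((Oryzias,Kluyveromyces),Picea),((Papio,Rana),((Cavia,Urocyon),(((Turdus,(Escherichia,Triturus)),(Microtus,Saccharomyces)),(Lynx,Oncorhynchus))))).
That clade has exactly 14 tips — every listed taxon and nothing else — so the group is monophyletic.

Yes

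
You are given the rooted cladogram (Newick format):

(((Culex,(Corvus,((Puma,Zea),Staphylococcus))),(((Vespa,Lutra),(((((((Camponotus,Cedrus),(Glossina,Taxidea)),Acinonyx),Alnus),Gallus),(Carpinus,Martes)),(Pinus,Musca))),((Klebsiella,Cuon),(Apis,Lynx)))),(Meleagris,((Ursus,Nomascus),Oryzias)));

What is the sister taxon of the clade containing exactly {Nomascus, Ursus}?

The clade containing exactly {Nomascus, Ursus} attaches to the tree at the node subtending ((Ursus,Nomascus),Oryzias).
The other lineage descending from that same node — the sister group — is the single tip Oryzias.

Oryzias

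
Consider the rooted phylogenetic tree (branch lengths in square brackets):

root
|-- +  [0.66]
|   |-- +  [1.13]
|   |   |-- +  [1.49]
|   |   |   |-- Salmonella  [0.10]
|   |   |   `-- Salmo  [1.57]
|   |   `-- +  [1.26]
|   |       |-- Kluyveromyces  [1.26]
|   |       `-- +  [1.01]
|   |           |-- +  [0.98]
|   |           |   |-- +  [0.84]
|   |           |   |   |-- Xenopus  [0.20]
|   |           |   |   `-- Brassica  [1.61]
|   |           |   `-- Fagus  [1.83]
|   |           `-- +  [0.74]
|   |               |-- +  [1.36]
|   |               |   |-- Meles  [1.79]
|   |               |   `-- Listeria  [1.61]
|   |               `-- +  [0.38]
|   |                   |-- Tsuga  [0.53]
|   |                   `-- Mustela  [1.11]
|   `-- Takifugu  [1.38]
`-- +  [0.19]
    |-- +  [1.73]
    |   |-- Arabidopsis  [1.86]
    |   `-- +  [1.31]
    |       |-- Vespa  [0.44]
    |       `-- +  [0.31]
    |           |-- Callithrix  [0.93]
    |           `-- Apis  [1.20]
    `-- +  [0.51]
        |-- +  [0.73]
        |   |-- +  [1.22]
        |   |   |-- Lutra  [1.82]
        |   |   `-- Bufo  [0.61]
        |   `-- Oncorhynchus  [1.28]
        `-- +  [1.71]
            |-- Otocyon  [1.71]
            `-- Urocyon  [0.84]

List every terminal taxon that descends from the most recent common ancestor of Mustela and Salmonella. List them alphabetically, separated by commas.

Brassica, Fagus, Kluyveromyces, Listeria, Meles, Mustela, Salmo, Salmonella, Tsuga, Xenopus

Tracing Mustela: it sits inside (Tsuga,Mustela).
Tracing Salmonella: it sits inside (Salmonella,Salmo).
The smallest clade enclosing both is ((Salmonella,Salmo),(Kluyveromyces,(((Xenopus,Brassica),Fagus),((Meles,Listeria),(Tsuga,Mustela))))); the answer is its 10 terminal taxa in alphabetical order.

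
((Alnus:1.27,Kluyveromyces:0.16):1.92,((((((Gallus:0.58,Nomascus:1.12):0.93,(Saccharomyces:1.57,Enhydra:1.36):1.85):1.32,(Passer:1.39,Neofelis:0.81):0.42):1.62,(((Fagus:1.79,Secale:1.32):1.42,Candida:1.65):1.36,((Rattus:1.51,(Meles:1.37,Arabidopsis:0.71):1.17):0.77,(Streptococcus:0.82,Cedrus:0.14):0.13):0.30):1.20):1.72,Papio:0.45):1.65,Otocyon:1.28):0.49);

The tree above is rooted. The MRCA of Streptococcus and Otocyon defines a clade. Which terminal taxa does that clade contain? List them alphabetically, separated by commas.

Arabidopsis, Candida, Cedrus, Enhydra, Fagus, Gallus, Meles, Neofelis, Nomascus, Otocyon, Papio, Passer, Rattus, Saccharomyces, Secale, Streptococcus

Tracing Streptococcus: it sits inside (Streptococcus,Cedrus).
Tracing Otocyon: it sits inside ((((((Gallus,Nomascus),(Saccharomyces,Enhydra)),(Passer,Neofelis)),(((Fagus,Secale),Candida),((Rattus,(Meles,Arabidopsis)),(Streptococcus,Cedrus)))),Papio),Otocyon).
The smallest clade enclosing both is ((((((Gallus,Nomascus),(Saccharomyces,Enhydra)),(Passer,Neofelis)),(((Fagus,Secale),Candida),((Rattus,(Meles,Arabidopsis)),(Streptococcus,Cedrus)))),Papio),Otocyon); the answer is its 16 terminal taxa in alphabetical order.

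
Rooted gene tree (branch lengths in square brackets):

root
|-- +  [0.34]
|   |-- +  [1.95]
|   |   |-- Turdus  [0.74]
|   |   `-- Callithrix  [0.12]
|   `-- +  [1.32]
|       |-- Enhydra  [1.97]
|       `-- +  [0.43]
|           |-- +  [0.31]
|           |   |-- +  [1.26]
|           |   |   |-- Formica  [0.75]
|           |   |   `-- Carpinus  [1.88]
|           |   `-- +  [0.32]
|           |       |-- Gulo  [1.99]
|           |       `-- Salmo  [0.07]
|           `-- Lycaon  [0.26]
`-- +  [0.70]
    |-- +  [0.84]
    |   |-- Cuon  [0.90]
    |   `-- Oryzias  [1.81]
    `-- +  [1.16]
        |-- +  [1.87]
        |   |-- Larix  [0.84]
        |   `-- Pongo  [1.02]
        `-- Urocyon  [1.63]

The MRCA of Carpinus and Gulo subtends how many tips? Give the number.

4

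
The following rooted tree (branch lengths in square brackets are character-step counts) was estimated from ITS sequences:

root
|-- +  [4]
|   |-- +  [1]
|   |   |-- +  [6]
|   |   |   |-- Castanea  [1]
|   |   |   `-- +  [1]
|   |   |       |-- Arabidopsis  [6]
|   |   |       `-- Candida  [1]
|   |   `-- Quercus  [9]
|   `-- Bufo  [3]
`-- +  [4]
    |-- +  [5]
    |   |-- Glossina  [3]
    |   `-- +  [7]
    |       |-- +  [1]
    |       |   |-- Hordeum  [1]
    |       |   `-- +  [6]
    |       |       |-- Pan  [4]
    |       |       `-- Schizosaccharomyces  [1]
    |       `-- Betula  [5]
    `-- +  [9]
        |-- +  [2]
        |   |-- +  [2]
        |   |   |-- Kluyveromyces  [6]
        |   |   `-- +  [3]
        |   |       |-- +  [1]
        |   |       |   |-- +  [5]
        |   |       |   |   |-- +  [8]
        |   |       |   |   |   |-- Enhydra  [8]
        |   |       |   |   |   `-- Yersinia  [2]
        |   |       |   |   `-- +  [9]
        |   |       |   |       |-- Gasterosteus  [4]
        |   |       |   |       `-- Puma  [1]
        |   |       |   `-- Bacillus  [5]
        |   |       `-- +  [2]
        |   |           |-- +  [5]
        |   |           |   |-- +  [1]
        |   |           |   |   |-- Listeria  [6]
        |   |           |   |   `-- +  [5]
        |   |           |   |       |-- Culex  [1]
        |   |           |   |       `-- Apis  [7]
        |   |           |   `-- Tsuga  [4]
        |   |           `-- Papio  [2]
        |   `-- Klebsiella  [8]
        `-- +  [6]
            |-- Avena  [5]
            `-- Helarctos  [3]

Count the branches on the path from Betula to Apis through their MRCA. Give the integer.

12

The MRCA of Betula and Apis is the node subtending ((Glossina,((Hordeum,(Pan,Schizosaccharomyces)),Betula)),(((Kluyveromyces,((((Enhydra,Yersinia),(Gasterosteus,Puma)),Bacillus),(((Listeria,(Culex,Apis)),Tsuga),Papio))),Klebsiella),(Avena,Helarctos))).
From Betula up to that node: 3 branches. From Apis up to the same node: 9 branches. Total: 3 + 9 = 12.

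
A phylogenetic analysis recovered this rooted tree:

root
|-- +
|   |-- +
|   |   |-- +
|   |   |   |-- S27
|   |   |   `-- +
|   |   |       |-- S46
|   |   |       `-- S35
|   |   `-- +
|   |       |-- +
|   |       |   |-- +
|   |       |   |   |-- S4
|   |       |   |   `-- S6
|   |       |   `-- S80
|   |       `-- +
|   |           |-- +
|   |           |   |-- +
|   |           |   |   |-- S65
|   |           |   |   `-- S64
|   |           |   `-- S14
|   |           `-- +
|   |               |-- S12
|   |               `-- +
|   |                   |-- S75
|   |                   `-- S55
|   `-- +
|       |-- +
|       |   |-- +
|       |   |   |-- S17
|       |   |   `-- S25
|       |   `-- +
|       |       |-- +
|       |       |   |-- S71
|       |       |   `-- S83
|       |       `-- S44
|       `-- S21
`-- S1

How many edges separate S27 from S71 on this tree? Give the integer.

8

The MRCA of S27 and S71 is the node subtending (((S27,(S46,S35)),(((S4,S6),S80),(((S65,S64),S14),(S12,(S75,S55))))),(((S17,S25),((S71,S83),S44)),S21)).
From S27 up to that node: 3 branches. From S71 up to the same node: 5 branches. Total: 3 + 5 = 8.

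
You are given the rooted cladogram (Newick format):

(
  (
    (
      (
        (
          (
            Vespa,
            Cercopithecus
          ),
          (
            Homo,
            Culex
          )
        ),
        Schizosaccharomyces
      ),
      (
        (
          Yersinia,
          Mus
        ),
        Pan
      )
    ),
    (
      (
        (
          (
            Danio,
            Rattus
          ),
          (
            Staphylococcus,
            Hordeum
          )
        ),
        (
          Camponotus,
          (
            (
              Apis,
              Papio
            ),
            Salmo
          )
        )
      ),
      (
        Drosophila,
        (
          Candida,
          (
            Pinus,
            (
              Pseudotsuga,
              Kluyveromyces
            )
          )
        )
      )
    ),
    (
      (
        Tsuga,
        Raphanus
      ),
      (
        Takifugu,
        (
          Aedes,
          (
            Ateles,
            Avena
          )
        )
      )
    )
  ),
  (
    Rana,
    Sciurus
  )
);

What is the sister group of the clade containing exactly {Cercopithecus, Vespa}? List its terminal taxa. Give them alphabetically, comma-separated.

Culex, Homo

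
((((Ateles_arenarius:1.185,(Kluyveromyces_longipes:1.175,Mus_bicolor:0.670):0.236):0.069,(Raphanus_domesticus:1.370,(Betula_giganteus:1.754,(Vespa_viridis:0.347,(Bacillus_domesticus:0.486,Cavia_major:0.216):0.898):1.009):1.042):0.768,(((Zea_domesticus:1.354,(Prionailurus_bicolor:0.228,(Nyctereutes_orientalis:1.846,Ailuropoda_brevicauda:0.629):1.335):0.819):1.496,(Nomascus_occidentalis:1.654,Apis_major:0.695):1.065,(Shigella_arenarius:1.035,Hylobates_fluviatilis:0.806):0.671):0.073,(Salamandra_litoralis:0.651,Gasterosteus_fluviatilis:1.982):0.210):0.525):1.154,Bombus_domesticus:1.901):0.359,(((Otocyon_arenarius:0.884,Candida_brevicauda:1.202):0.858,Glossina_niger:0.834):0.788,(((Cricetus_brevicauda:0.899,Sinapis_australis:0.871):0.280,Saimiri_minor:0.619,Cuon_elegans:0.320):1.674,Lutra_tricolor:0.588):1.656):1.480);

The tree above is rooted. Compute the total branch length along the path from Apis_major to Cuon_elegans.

The path runs Apis_major → … → MRCA → … → Cuon_elegans; the MRCA is the root of the tree.
Branch lengths along that path: 0.695 + 1.065 + 0.073 + 0.525 + 1.154 + 0.359 + 1.480 + 1.656 + 1.674 + 0.320 = 9.001.

9.001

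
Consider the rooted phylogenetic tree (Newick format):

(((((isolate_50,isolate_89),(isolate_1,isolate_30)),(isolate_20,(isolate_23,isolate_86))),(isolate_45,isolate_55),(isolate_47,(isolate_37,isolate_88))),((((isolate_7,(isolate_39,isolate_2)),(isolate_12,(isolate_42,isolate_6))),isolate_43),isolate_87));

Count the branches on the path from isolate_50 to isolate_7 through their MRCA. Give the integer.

The MRCA of isolate_50 and isolate_7 is the root of the tree.
From isolate_50 up to that node: 5 branches. From isolate_7 up to the same node: 5 branches. Total: 5 + 5 = 10.

10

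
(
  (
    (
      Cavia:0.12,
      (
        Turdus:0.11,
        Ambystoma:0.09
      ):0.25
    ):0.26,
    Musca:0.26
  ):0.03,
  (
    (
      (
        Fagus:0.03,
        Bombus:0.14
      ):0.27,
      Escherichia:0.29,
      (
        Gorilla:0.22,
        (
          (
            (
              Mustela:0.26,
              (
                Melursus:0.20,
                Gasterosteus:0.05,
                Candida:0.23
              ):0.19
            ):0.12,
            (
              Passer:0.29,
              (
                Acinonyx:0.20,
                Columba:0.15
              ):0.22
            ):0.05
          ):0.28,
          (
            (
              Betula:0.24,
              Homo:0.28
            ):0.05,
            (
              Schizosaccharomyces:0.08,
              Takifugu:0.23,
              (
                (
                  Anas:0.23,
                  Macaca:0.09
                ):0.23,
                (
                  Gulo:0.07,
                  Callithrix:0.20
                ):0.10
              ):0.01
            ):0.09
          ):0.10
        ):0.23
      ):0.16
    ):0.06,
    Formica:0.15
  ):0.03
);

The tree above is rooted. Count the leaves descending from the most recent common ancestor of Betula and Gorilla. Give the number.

16

The MRCA of Betula and Gorilla is the node subtending (Gorilla,(((Mustela,(Melursus,Gasterosteus,Candida)),(Passer,(Acinonyx,Columba))),((Betula,Homo),(Schizosaccharomyces,Takifugu,((Anas,Macaca),(Gulo,Callithrix)))))).
That clade contains 16 terminal taxa: Acinonyx, Anas, Betula, Callithrix, Candida, Columba, Gasterosteus, Gorilla, Gulo, Homo, Macaca, Melursus, Mustela, Passer, Schizosaccharomyces, Takifugu.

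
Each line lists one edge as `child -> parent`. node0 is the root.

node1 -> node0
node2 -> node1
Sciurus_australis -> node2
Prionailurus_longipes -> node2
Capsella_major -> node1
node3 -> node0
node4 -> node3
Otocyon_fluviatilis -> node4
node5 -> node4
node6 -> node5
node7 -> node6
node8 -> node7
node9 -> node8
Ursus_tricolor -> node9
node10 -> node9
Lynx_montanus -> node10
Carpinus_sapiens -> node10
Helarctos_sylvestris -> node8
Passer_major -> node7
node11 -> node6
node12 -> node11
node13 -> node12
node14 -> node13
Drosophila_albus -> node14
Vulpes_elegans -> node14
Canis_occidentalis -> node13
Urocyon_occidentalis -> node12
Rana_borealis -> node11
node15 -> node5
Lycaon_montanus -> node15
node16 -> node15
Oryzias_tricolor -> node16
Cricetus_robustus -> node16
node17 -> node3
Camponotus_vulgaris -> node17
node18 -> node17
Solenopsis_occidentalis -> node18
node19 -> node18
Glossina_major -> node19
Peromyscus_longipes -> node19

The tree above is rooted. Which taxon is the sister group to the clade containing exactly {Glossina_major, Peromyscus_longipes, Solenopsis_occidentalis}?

Camponotus_vulgaris

The clade containing exactly {Glossina_major, Peromyscus_longipes, Solenopsis_occidentalis} attaches to the tree at the node subtending (Camponotus_vulgaris,(Solenopsis_occidentalis,(Glossina_major,Peromyscus_longipes))).
The other lineage descending from that same node — the sister group — is the single tip Camponotus_vulgaris.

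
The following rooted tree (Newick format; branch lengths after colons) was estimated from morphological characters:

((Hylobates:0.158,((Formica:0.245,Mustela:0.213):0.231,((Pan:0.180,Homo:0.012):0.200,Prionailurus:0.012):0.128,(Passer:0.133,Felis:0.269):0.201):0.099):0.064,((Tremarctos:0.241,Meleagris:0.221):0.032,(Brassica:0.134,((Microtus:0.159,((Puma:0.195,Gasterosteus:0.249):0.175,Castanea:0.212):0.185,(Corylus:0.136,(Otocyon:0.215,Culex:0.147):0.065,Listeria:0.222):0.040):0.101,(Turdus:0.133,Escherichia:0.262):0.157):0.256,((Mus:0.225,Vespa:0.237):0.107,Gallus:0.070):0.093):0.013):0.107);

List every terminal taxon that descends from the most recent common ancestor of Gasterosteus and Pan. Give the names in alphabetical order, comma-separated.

Tracing Gasterosteus: it sits inside (Puma,Gasterosteus).
Tracing Pan: it sits inside (Pan,Homo).
The smallest clade enclosing both is the whole tree (their MRCA is the root), so the answer is all 24 tips in alphabetical order.

Brassica, Castanea, Corylus, Culex, Escherichia, Felis, Formica, Gallus, Gasterosteus, Homo, Hylobates, Listeria, Meleagris, Microtus, Mus, Mustela, Otocyon, Pan, Passer, Prionailurus, Puma, Tremarctos, Turdus, Vespa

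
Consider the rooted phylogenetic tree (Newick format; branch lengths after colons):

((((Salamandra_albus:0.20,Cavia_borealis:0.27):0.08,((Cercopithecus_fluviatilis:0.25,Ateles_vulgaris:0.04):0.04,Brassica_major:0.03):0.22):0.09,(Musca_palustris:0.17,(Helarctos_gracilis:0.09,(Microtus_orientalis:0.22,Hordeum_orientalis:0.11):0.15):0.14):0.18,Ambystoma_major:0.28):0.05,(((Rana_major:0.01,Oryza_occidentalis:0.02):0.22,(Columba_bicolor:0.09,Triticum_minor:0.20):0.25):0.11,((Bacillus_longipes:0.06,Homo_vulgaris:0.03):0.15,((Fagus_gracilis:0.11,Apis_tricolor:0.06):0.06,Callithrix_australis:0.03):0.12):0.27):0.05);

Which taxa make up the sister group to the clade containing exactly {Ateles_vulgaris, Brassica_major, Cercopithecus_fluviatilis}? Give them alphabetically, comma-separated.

The clade containing exactly {Ateles_vulgaris, Brassica_major, Cercopithecus_fluviatilis} attaches to the tree at the node subtending ((Salamandra_albus,Cavia_borealis),((Cercopithecus_fluviatilis,Ateles_vulgaris),Brassica_major)).
The other lineage descending from that same node — the sister group — is (Salamandra_albus,Cavia_borealis); its 2 tips in alphabetical order are the answer.

Cavia_borealis, Salamandra_albus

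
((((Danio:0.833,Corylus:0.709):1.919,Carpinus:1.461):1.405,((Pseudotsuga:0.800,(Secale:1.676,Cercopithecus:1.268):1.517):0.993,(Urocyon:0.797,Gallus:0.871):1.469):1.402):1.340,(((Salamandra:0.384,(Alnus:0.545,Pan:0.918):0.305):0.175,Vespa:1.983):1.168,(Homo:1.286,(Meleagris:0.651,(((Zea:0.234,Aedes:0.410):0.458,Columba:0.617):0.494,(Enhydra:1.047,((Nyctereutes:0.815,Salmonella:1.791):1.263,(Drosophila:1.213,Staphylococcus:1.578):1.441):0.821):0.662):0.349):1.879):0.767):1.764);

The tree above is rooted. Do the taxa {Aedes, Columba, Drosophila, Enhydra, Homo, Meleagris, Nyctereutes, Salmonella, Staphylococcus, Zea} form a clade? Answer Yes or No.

The most recent common ancestor of these taxa subtends (Homo,(Meleagris,(((Zea,Aedes),Columba),(Enhydra,((Nyctereutes,Salmonella),(Drosophila,Staphylococcus)))))).
That clade has exactly 10 tips — every listed taxon and nothing else — so the group is monophyletic.

Yes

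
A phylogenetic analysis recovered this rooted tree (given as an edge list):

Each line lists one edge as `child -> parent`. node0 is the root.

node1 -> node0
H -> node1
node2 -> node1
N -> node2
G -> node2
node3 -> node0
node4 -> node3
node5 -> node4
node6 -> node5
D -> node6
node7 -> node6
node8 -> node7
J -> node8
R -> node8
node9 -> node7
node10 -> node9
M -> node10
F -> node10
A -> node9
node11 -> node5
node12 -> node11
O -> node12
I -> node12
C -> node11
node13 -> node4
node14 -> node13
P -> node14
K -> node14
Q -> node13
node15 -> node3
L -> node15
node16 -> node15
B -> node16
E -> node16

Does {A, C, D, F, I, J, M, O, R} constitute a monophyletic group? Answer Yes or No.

Yes

The most recent common ancestor of these taxa subtends ((D,((J,R),((M,F),A))),((O,I),C)).
That clade has exactly 9 tips — every listed taxon and nothing else — so the group is monophyletic.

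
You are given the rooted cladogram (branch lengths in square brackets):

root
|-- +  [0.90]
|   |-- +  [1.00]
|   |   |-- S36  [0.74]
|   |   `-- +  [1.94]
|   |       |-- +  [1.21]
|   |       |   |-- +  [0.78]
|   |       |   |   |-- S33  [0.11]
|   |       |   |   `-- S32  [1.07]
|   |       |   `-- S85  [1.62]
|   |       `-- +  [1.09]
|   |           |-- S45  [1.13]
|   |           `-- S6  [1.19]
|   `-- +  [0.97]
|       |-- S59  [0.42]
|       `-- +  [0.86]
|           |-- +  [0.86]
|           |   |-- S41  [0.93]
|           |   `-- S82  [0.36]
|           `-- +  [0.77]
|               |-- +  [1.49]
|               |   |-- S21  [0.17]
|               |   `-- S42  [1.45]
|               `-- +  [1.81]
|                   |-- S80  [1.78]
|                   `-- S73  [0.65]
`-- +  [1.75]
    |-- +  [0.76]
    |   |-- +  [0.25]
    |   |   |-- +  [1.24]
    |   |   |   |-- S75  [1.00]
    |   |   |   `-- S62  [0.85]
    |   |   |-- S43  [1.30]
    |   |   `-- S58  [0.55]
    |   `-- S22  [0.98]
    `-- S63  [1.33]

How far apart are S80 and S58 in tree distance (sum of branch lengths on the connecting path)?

The path runs S80 → … → MRCA → … → S58; the MRCA is the root of the tree.
Branch lengths along that path: 1.78 + 1.81 + 0.77 + 0.86 + 0.97 + 0.90 + 1.75 + 0.76 + 0.25 + 0.55 = 10.40.

10.40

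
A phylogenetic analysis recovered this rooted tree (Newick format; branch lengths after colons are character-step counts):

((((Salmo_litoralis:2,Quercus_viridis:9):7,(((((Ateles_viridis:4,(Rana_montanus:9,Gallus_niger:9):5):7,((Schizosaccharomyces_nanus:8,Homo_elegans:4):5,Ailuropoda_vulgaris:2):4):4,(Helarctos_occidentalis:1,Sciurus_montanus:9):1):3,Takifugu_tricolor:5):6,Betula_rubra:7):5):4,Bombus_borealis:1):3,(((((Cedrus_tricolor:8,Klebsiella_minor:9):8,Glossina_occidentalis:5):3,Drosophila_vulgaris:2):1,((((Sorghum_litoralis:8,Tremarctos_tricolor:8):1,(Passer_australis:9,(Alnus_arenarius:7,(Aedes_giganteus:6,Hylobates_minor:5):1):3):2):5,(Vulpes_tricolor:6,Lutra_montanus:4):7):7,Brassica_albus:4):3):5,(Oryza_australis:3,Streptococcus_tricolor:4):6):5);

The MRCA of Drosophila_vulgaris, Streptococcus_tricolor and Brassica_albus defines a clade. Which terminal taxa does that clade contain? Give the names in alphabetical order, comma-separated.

Aedes_giganteus, Alnus_arenarius, Brassica_albus, Cedrus_tricolor, Drosophila_vulgaris, Glossina_occidentalis, Hylobates_minor, Klebsiella_minor, Lutra_montanus, Oryza_australis, Passer_australis, Sorghum_litoralis, Streptococcus_tricolor, Tremarctos_tricolor, Vulpes_tricolor

Tracing Drosophila_vulgaris: it sits inside (((Cedrus_tricolor,Klebsiella_minor),Glossina_occidentalis),Drosophila_vulgaris).
Tracing Streptococcus_tricolor: it sits inside (Oryza_australis,Streptococcus_tricolor).
Tracing Brassica_albus: it sits inside ((((Sorghum_litoralis,Tremarctos_tricolor),(Passer_australis,(Alnus_arenarius,(Aedes_giganteus,Hylobates_minor)))),(Vulpes_tricolor,Lutra_montanus)),Brassica_albus).
The smallest clade enclosing all 3 is (((((Cedrus_tricolor,Klebsiella_minor),Glossina_occidentalis),Drosophila_vulgaris),((((Sorghum_litoralis,Tremarctos_tricolor),(Passer_australis,(Alnus_arenarius,(Aedes_giganteus,Hylobates_minor)))),(Vulpes_tricolor,Lutra_montanus)),Brassica_albus)),(Oryza_australis,Streptococcus_tricolor)); the answer is its 15 terminal taxa in alphabetical order.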